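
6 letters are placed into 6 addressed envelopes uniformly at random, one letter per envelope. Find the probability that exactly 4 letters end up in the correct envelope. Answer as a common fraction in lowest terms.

Choose which 4 of the 6 are fixed: C(6,4) = 15 ways.
The remaining 2 must have no fixed point: D(2) = 1.
P = 15·1/720 = 1/48.

1/48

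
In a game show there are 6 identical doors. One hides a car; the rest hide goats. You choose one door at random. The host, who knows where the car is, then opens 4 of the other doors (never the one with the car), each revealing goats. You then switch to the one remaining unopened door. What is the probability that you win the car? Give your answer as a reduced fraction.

Your original door holds the car with probability 1/6, so the other 5 collectively hold it with probability 5/6.
The host can always find 4 empty doors to open, so the reveals don't change that 5/6; it is now spread over the 1 remaining unopened door.
P(win by switching) = (5/6) · (1/1) = 5/6.

5/6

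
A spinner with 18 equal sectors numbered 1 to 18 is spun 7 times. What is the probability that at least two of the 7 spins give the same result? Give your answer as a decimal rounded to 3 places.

0.738

P(all 7 different) = 18/18 · 17/18 · ··· · 12/18 ≈ 0.262.
P(at least two equal) = 1 − 0.262 = 0.738.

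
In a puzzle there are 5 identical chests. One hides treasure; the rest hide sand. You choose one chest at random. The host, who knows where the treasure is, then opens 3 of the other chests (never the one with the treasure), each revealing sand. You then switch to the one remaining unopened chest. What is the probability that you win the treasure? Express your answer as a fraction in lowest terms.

4/5

Your original chest holds the treasure with probability 1/5, so the other 4 collectively hold it with probability 4/5.
The host can always find 3 empty chests to open, so the reveals don't change that 4/5; it is now spread over the 1 remaining unopened chest.
P(win by switching) = (4/5) · (1/1) = 4/5.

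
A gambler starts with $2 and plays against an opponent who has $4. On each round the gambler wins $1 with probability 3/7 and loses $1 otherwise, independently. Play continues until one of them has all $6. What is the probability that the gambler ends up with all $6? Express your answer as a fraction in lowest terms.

81/481

Let r = q/p = (4/7)/(3/7) = 4/3. The recurrence P(i) = p·P(i+1) + q·P(i−1) with P(0)=0, P(6)=1 gives P(i) = (1 − r^i)/(1 − r^6).
P(2) = (1 − (4/3)^2) / (1 − (4/3)^6) = 81/481.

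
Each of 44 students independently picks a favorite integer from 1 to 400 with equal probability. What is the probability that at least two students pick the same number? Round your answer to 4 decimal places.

It's easier to compute the probability that all 44 are distinct.
P(all distinct) = 400/400 · 399/400 · ··· · 357/400 ≈ 0.0858.
So the probability of at least one match is 1 − 0.0858 = 0.9142.

0.9142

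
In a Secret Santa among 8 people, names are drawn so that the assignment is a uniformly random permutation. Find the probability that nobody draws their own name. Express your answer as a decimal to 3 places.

0.368

This is the derangement probability: permutations of 8 with no fixed point.
D(8) = 8! · (1 − 1/1! + 1/2! − ··· + (−1)^8/8!) = 14833.
P = 14833/40320 = 2119/5760 ≈ 0.368.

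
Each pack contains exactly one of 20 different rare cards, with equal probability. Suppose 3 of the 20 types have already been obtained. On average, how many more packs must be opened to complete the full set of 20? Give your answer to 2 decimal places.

Starting from 3 distinct types, each trial gives a new one with probability (20−i)/20 when i types are held, so the wait for the next new type is 20/(20−i).
E = 20/17 + 20/16 + 20/15 + 20/14 + 20/13 + 20/12 + 20/11 + 20/10 + 20/9 + 20/8 + 20/7 + 20/6 + 20/5 + 20/4 + 20/3 + 20/2 + 20/1 = 42142223/612612 ≈ 68.79.

68.79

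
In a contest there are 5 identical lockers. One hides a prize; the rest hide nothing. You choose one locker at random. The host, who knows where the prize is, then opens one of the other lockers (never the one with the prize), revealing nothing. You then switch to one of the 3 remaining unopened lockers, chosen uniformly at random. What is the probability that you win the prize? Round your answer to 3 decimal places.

Your original locker holds the prize with probability 1/5, so the other 4 collectively hold it with probability 4/5.
The host can always find an empty locker to open, so this doesn't change that 4/5; it is now spread over the 3 remaining unopened lockers.
P(win by switching) = (4/5) · (1/3) = 4/15 ≈ 0.267.

0.267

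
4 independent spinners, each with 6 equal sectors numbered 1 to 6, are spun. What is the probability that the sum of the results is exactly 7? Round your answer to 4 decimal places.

0.0154

There are 6^4 = 1296 equally likely outcomes.
The number of ordered 4-tuples from {1,…,6} summing to 7 is 20.
P(sum = 7) = 20/1296 = 5/324 ≈ 0.0154.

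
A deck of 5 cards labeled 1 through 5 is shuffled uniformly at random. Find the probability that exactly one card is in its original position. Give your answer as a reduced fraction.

Choose which one is fixed: C(5,1) = 5 ways.
The remaining 4 must have no fixed point: D(4) = 9.
P = 5·9/120 = 3/8.

3/8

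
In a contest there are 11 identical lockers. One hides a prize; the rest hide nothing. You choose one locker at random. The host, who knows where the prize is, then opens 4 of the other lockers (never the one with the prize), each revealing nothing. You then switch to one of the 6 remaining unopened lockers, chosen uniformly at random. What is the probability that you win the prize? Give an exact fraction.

Your original locker holds the prize with probability 1/11, so the other 10 collectively hold it with probability 10/11.
The host can always find 4 empty lockers to open, so the reveals don't change that 10/11; it is now spread over the 6 remaining unopened lockers.
P(win by switching) = (10/11) · (1/6) = 5/33.

5/33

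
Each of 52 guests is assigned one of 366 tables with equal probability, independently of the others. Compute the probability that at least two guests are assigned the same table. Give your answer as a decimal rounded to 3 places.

It's easier to compute the probability that all 52 are distinct.
P(all distinct) = 366/366 · 365/366 · ··· · 315/366 ≈ 0.022.
So the probability of at least one match is 1 − 0.022 = 0.978.

0.978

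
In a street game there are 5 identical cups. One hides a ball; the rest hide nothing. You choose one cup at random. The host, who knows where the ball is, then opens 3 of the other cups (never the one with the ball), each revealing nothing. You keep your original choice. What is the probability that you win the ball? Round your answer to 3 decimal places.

0.200

The host can always open 3 empty cups regardless of your choice, so the reveals give no information about your original cup.
P(win by staying) = 1/5 ≈ 0.200.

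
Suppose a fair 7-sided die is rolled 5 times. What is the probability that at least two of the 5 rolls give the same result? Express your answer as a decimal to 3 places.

P(all 5 different) = 7/7 · 6/7 · ··· · 3/7 ≈ 0.150.
P(at least two equal) = 1 − 0.150 = 0.850.

0.850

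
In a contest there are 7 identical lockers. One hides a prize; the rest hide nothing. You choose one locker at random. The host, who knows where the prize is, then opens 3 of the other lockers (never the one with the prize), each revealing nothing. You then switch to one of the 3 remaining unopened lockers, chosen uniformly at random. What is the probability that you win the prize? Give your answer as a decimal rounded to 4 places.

Your original locker holds the prize with probability 1/7, so the other 6 collectively hold it with probability 6/7.
The host can always find 3 empty lockers to open, so the reveals don't change that 6/7; it is now spread over the 3 remaining unopened lockers.
P(win by switching) = (6/7) · (1/3) = 2/7 ≈ 0.2857.

0.2857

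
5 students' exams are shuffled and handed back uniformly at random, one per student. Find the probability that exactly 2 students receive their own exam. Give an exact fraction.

Choose which 2 of the 5 are fixed: C(5,2) = 10 ways.
The remaining 3 must have no fixed point: D(3) = 2.
P = 10·2/120 = 1/6.

1/6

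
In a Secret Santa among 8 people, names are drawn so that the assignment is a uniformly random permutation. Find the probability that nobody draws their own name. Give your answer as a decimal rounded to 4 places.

0.3679

This is the derangement probability: permutations of 8 with no fixed point.
D(8) = 8! · (1 − 1/1! + 1/2! − ··· + (−1)^8/8!) = 14833.
P = 14833/40320 = 2119/5760 ≈ 0.3679.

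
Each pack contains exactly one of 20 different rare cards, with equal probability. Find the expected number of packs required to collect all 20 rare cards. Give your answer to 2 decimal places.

71.95

After i distinct types are collected, each trial gives a new one with probability (20−i)/20, so the expected wait for the next new type is 20/(20−i).
E = 20/20 + 20/19 + 20/18 + 20/17 + 20/16 + 20/15 + 20/14 + 20/13 + 20/12 + 20/11 + 20/10 + 20/9 + 20/8 + 20/7 + 20/6 + 20/5 + 20/4 + 20/3 + 20/2 + 20/1 = 279175675/3879876 ≈ 71.95.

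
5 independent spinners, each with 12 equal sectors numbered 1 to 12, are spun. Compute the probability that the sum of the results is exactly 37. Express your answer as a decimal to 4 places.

0.0431

There are 12^5 = 248832 equally likely outcomes.
The number of ordered 5-tuples from {1,…,12} summing to 37 is 10725.
P(sum = 37) = 10725/248832 = 3575/82944 ≈ 0.0431.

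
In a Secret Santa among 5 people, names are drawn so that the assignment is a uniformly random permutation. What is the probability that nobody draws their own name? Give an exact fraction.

11/30

This is the derangement probability: permutations of 5 with no fixed point.
D(5) = 5! · (1 − 1/1! + 1/2! − ··· + (−1)^5/5!) = 44.
P = 44/120 = 11/30.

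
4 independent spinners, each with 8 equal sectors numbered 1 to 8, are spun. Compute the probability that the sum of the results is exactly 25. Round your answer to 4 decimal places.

0.0293

There are 8^4 = 4096 equally likely outcomes.
The number of ordered 4-tuples from {1,…,8} summing to 25 is 120.
P(sum = 25) = 120/4096 = 15/512 ≈ 0.0293.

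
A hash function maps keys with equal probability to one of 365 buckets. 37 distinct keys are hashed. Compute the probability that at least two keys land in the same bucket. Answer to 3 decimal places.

0.849

It's easier to compute the probability that all 37 are distinct.
P(all distinct) = 365/365 · 364/365 · ··· · 329/365 ≈ 0.151.
So the probability of at least one match is 1 − 0.151 = 0.849.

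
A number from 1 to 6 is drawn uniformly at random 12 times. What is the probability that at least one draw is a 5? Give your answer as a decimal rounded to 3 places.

P(no draw is a 5) = (5/6)^12 ≈ 0.112.
P(at least one) = 1 − 0.112 = 0.888.

0.888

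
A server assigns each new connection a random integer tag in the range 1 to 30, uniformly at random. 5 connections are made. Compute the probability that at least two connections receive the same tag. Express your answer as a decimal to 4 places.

It's easier to compute the probability that all 5 are distinct.
P(all distinct) = 30/30 · 29/30 · ··· · 26/30 ≈ 0.7037.
So the probability of at least one match is 1 − 0.7037 = 0.2963.

0.2963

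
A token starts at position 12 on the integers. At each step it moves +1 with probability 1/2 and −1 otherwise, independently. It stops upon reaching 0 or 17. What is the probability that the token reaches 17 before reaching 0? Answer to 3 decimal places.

With a fair step, P(i) = ½P(i−1) + ½P(i+1) with P(0)=0, P(17)=1 has the linear solution P(i) = i/17.
P(12) = 12/17 ≈ 0.706.

0.706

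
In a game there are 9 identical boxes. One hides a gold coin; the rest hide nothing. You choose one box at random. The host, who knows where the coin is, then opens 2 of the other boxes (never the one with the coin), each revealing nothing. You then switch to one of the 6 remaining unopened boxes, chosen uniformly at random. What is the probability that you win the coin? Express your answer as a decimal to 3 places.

Your original box holds the coin with probability 1/9, so the other 8 collectively hold it with probability 8/9.
The host can always find 2 empty boxes to open, so the reveals don't change that 8/9; it is now spread over the 6 remaining unopened boxes.
P(win by switching) = (8/9) · (1/6) = 4/27 ≈ 0.148.

0.148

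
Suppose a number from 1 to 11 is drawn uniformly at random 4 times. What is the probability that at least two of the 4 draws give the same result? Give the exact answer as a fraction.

611/1331

P(all 4 different) = 11/11 · 10/11 · ··· · 8/11 = 720/1331.
P(at least two equal) = 1 − 720/1331 = 611/1331.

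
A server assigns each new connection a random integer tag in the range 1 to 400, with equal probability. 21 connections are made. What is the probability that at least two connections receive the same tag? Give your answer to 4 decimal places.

It's easier to compute the probability that all 21 are distinct.
P(all distinct) = 400/400 · 399/400 · ··· · 380/400 ≈ 0.5861.
So the probability of at least one match is 1 − 0.5861 = 0.4139.

0.4139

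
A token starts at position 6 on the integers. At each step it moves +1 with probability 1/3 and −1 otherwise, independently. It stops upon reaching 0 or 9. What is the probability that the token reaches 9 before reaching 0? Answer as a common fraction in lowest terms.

Let r = q/p = (2/3)/(1/3) = 2. The recurrence P(i) = p·P(i+1) + q·P(i−1) with P(0)=0, P(9)=1 gives P(i) = (1 − r^i)/(1 − r^9).
P(6) = (1 − (2)^6) / (1 − (2)^9) = 9/73.

9/73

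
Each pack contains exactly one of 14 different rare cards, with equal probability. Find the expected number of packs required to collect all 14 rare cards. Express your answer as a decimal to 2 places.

45.52

After i distinct types are collected, each trial gives a new one with probability (14−i)/14, so the expected wait for the next new type is 14/(14−i).
E = 14/14 + 14/13 + 14/12 + 14/11 + 14/10 + 14/9 + 14/8 + 14/7 + 14/6 + 14/5 + 14/4 + 14/3 + 14/2 + 14/1 = 1171733/25740 ≈ 45.52.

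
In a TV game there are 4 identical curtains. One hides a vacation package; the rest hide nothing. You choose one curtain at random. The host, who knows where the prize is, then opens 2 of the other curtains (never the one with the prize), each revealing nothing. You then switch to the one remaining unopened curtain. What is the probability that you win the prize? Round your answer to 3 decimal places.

0.750

Your original curtain holds the prize with probability 1/4, so the other 3 collectively hold it with probability 3/4.
The host can always find 2 empty curtains to open, so the reveals don't change that 3/4; it is now spread over the 1 remaining unopened curtain.
P(win by switching) = (3/4) · (1/1) = 3/4 ≈ 0.750.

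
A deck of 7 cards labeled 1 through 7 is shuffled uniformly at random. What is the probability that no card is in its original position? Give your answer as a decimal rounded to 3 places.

This is the derangement probability: permutations of 7 with no fixed point.
D(7) = 7! · (1 − 1/1! + 1/2! − ··· + (−1)^7/7!) = 1854.
P = 1854/5040 = 103/280 ≈ 0.368.

0.368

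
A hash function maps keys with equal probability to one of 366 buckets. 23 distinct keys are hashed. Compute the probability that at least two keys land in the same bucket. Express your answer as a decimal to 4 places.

0.5063

It's easier to compute the probability that all 23 are distinct.
P(all distinct) = 366/366 · 365/366 · ··· · 344/366 ≈ 0.4937.
So the probability of at least one match is 1 − 0.4937 = 0.5063.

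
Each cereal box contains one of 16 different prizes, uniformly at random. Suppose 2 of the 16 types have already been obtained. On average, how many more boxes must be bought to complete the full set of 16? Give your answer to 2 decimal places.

52.02

Starting from 2 distinct types, each trial gives a new one with probability (16−i)/16 when i types are held, so the wait for the next new type is 16/(16−i).
E = 16/14 + 16/13 + 16/12 + 16/11 + 16/10 + 16/9 + 16/8 + 16/7 + 16/6 + 16/5 + 16/4 + 16/3 + 16/2 + 16/1 = 2343466/45045 ≈ 52.02.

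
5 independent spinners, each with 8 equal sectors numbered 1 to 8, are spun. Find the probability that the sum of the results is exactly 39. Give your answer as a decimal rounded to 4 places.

0.0002

There are 8^5 = 32768 equally likely outcomes.
The number of ordered 5-tuples from {1,…,8} summing to 39 is 5.
P(sum = 39) = 5/32768 ≈ 0.0002.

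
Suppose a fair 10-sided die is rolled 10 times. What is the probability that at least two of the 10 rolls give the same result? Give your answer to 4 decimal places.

0.9996

P(all 10 different) = 10/10 · 9/10 · ··· · 1/10 ≈ 0.0004.
P(at least two equal) = 1 − 0.0004 = 0.9996.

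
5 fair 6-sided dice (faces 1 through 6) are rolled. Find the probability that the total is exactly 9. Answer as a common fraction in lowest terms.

35/3888

There are 6^5 = 7776 equally likely outcomes.
The number of ordered 5-tuples from {1,…,6} summing to 9 is 70.
P(sum = 9) = 70/7776 = 35/3888.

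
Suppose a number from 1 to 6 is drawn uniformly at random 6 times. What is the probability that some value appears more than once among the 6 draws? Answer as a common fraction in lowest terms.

319/324

P(all 6 different) = 6/6 · 5/6 · ··· · 1/6 = 5/324.
P(at least two equal) = 1 − 5/324 = 319/324.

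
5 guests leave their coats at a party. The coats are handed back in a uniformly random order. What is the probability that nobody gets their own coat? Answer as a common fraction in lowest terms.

11/30

This is the derangement probability: permutations of 5 with no fixed point.
D(5) = 5! · (1 − 1/1! + 1/2! − ··· + (−1)^5/5!) = 44.
P = 44/120 = 11/30.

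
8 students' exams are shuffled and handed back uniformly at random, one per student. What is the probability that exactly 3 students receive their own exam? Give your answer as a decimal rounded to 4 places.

0.0611

Choose which 3 of the 8 are fixed: C(8,3) = 56 ways.
The remaining 5 must have no fixed point: D(5) = 44.
P = 56·44/40320 = 11/180 ≈ 0.0611.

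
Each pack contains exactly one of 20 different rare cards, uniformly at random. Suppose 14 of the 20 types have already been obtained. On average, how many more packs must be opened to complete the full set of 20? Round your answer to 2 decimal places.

49.00

Starting from 14 distinct types, each trial gives a new one with probability (20−i)/20 when i types are held, so the wait for the next new type is 20/(20−i).
E = 20/6 + 20/5 + 20/4 + 20/3 + 20/2 + 20/1 = 49 ≈ 49.00.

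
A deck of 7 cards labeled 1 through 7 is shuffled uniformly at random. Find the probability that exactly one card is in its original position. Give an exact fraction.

53/144

Choose which one is fixed: C(7,1) = 7 ways.
The remaining 6 must have no fixed point: D(6) = 265.
P = 7·265/5040 = 53/144.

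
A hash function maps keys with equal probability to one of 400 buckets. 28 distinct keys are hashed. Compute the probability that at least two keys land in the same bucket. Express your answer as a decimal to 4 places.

0.6199

It's easier to compute the probability that all 28 are distinct.
P(all distinct) = 400/400 · 399/400 · ··· · 373/400 ≈ 0.3801.
So the probability of at least one match is 1 − 0.3801 = 0.6199.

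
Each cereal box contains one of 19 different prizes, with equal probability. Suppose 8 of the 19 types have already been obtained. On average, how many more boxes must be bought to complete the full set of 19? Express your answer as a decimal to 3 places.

Starting from 8 distinct types, each trial gives a new one with probability (19−i)/19 when i types are held, so the wait for the next new type is 19/(19−i).
E = 19/11 + 19/10 + 19/9 + 19/8 + 19/7 + 19/6 + 19/5 + 19/4 + 19/3 + 19/2 + 19/1 = 1590509/27720 ≈ 57.378.

57.378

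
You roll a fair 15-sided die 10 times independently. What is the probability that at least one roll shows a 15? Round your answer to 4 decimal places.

0.4984

P(no roll shows a 15) = (14/15)^10 ≈ 0.5016.
P(at least one) = 1 − 0.5016 = 0.4984.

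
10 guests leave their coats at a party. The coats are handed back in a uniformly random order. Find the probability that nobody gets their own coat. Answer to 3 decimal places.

0.368

This is the derangement probability: permutations of 10 with no fixed point.
D(10) = 10! · (1 − 1/1! + 1/2! − ··· + (−1)^10/10!) = 1334961.
P = 1334961/3628800 = 16481/44800 ≈ 0.368.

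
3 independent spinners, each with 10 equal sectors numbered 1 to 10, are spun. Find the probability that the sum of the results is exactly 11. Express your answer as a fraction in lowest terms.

9/200

There are 10^3 = 1000 equally likely outcomes.
The number of ordered 3-tuples from {1,…,10} summing to 11 is 45.
P(sum = 11) = 45/1000 = 9/200.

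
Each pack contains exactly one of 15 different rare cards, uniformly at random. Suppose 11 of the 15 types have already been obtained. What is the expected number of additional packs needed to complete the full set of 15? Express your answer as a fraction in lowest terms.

125/4

Starting from 11 distinct types, each trial gives a new one with probability (15−i)/15 when i types are held, so the wait for the next new type is 15/(15−i).
E = 15/4 + 15/3 + 15/2 + 15/1 = 125/4.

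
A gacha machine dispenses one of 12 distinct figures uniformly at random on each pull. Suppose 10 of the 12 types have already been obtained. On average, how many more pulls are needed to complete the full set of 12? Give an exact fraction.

Starting from 10 distinct types, each trial gives a new one with probability (12−i)/12 when i types are held, so the wait for the next new type is 12/(12−i).
E = 12/2 + 12/1 = 18.

18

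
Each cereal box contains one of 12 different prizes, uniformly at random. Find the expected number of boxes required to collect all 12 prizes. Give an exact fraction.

After i distinct types are collected, each trial gives a new one with probability (12−i)/12, so the expected wait for the next new type is 12/(12−i).
E = 12/12 + 12/11 + 12/10 + 12/9 + 12/8 + 12/7 + 12/6 + 12/5 + 12/4 + 12/3 + 12/2 + 12/1 = 86021/2310.

86021/2310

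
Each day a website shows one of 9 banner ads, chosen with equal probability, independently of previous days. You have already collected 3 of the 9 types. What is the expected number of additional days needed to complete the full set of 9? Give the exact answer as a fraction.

441/20

Starting from 3 distinct types, each trial gives a new one with probability (9−i)/9 when i types are held, so the wait for the next new type is 9/(9−i).
E = 9/6 + 9/5 + 9/4 + 9/3 + 9/2 + 9/1 = 441/20.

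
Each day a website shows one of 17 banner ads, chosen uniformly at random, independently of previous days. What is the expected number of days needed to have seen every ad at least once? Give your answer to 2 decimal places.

58.47

After i distinct types are collected, each trial gives a new one with probability (17−i)/17, so the expected wait for the next new type is 17/(17−i).
E = 17/17 + 17/16 + 17/15 + 17/14 + 17/13 + 17/12 + 17/11 + 17/10 + 17/9 + 17/8 + 17/7 + 17/6 + 17/5 + 17/4 + 17/3 + 17/2 + 17/1 = 42142223/720720 ≈ 58.47.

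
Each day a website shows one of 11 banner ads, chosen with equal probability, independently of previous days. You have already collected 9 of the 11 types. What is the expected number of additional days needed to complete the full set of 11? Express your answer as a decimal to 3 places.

Starting from 9 distinct types, each trial gives a new one with probability (11−i)/11 when i types are held, so the wait for the next new type is 11/(11−i).
E = 11/2 + 11/1 = 33/2 ≈ 16.500.

16.500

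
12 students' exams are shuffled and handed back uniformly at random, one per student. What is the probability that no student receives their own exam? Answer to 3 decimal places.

0.368

This is the derangement probability: permutations of 12 with no fixed point.
D(12) = 12! · (1 − 1/1! + 1/2! − ··· + (−1)^12/12!) = 176214841.
P = 176214841/479001600 = 16019531/43545600 ≈ 0.368.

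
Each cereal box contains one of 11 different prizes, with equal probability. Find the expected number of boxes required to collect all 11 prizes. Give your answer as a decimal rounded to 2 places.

After i distinct types are collected, each trial gives a new one with probability (11−i)/11, so the expected wait for the next new type is 11/(11−i).
E = 11/11 + 11/10 + 11/9 + 11/8 + 11/7 + 11/6 + 11/5 + 11/4 + 11/3 + 11/2 + 11/1 = 83711/2520 ≈ 33.22.

33.22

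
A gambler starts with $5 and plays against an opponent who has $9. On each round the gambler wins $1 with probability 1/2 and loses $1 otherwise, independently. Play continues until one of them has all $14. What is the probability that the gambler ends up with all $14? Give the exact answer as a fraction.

With a fair step, P(i) = ½P(i−1) + ½P(i+1) with P(0)=0, P(14)=1 has the linear solution P(i) = i/14.
P(5) = 5/14.

5/14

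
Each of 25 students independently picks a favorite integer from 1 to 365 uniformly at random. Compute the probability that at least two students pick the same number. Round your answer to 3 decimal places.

It's easier to compute the probability that all 25 are distinct.
P(all distinct) = 365/365 · 364/365 · ··· · 341/365 ≈ 0.431.
So the probability of at least one match is 1 − 0.431 = 0.569.

0.569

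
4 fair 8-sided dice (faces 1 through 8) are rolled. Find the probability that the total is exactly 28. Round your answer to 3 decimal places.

There are 8^4 = 4096 equally likely outcomes.
The number of ordered 4-tuples from {1,…,8} summing to 28 is 35.
P(sum = 28) = 35/4096 ≈ 0.009.

0.009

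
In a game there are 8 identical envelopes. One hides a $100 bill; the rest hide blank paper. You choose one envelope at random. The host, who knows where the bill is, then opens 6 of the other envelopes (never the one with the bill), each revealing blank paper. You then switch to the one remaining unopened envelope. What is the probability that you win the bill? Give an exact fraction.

Your original envelope holds the bill with probability 1/8, so the other 7 collectively hold it with probability 7/8.
The host can always find 6 empty envelopes to open, so the reveals don't change that 7/8; it is now spread over the 1 remaining unopened envelope.
P(win by switching) = (7/8) · (1/1) = 7/8.

7/8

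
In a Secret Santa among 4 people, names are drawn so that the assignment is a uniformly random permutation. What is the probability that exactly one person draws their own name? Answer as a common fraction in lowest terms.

1/3

Choose which one is fixed: C(4,1) = 4 ways.
The remaining 3 must have no fixed point: D(3) = 2.
P = 4·2/24 = 1/3.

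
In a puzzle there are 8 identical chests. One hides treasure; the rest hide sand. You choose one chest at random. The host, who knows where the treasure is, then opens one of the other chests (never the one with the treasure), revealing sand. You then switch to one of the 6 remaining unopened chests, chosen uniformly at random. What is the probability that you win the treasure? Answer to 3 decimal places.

0.146

Your original chest holds the treasure with probability 1/8, so the other 7 collectively hold it with probability 7/8.
The host can always find an empty chest to open, so this doesn't change that 7/8; it is now spread over the 6 remaining unopened chests.
P(win by switching) = (7/8) · (1/6) = 7/48 ≈ 0.146.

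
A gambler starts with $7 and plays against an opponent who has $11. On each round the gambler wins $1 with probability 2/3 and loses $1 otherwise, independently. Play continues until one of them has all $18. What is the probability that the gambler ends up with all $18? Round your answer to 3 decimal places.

Let r = q/p = (1/3)/(2/3) = 1/2. The recurrence P(i) = p·P(i+1) + q·P(i−1) with P(0)=0, P(18)=1 gives P(i) = (1 − r^i)/(1 − r^18).
P(7) = (1 − (1/2)^7) / (1 − (1/2)^18) = 260096/262143 ≈ 0.992.

0.992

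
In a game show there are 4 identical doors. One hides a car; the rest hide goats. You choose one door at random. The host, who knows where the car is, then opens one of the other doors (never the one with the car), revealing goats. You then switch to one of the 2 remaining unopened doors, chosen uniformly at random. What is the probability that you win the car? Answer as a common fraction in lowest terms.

3/8

Your original door holds the car with probability 1/4, so the other 3 collectively hold it with probability 3/4.
The host can always find an empty door to open, so this doesn't change that 3/4; it is now spread over the 2 remaining unopened doors.
P(win by switching) = (3/4) · (1/2) = 3/8.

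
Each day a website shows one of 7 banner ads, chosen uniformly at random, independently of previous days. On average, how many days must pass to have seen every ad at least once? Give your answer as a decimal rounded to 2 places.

After i distinct types are collected, each trial gives a new one with probability (7−i)/7, so the expected wait for the next new type is 7/(7−i).
E = 7/7 + 7/6 + 7/5 + 7/4 + 7/3 + 7/2 + 7/1 = 363/20 ≈ 18.15.

18.15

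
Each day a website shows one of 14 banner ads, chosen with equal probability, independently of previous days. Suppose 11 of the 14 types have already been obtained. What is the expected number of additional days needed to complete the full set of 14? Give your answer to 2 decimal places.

Starting from 11 distinct types, each trial gives a new one with probability (14−i)/14 when i types are held, so the wait for the next new type is 14/(14−i).
E = 14/3 + 14/2 + 14/1 = 77/3 ≈ 25.67.

25.67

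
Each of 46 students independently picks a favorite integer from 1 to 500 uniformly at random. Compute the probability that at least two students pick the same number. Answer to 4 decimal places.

0.8819

It's easier to compute the probability that all 46 are distinct.
P(all distinct) = 500/500 · 499/500 · ··· · 455/500 ≈ 0.1181.
So the probability of at least one match is 1 − 0.1181 = 0.8819.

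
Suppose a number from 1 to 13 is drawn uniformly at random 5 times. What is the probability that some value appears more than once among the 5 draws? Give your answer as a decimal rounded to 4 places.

0.5840

P(all 5 different) = 13/13 · 12/13 · ··· · 9/13 ≈ 0.4160.
P(at least two equal) = 1 − 0.4160 = 0.5840.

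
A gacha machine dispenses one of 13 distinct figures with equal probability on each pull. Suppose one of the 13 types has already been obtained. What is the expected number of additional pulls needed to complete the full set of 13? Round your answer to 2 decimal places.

40.34

Starting from 1 distinct type, each trial gives a new one with probability (13−i)/13 when i types are held, so the wait for the next new type is 13/(13−i).
E = 13/12 + 13/11 + 13/10 + 13/9 + 13/8 + 13/7 + 13/6 + 13/5 + 13/4 + 13/3 + 13/2 + 13/1 = 1118273/27720 ≈ 40.34.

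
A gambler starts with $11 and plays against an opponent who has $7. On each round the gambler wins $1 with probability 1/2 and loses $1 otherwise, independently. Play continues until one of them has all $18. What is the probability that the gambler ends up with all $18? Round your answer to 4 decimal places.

0.6111

With a fair step, P(i) = ½P(i−1) + ½P(i+1) with P(0)=0, P(18)=1 has the linear solution P(i) = i/18.
P(11) = 11/18 ≈ 0.6111.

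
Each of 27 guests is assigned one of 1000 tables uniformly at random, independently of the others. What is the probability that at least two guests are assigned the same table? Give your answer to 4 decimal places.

It's easier to compute the probability that all 27 are distinct.
P(all distinct) = 1000/1000 · 999/1000 · ··· · 974/1000 ≈ 0.7018.
So the probability of at least one match is 1 − 0.7018 = 0.2982.

0.2982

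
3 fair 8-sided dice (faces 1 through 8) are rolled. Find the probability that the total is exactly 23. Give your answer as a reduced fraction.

3/512

There are 8^3 = 512 equally likely outcomes.
The number of ordered 3-tuples from {1,…,8} summing to 23 is 3.
P(sum = 23) = 3/512.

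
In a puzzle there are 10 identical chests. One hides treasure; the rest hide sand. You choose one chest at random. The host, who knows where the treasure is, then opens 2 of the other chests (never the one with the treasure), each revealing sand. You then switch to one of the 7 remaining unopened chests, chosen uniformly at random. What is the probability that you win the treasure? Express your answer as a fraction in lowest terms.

9/70

Your original chest holds the treasure with probability 1/10, so the other 9 collectively hold it with probability 9/10.
The host can always find 2 empty chests to open, so the reveals don't change that 9/10; it is now spread over the 7 remaining unopened chests.
P(win by switching) = (9/10) · (1/7) = 9/70.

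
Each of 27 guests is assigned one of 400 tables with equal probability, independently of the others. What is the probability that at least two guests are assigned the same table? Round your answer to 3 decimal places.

0.592

It's easier to compute the probability that all 27 are distinct.
P(all distinct) = 400/400 · 399/400 · ··· · 374/400 ≈ 0.408.
So the probability of at least one match is 1 − 0.408 = 0.592.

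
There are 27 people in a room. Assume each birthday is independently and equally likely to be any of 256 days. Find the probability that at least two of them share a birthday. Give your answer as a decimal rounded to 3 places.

0.759

It's easier to compute the probability that all 27 are distinct.
P(all distinct) = 256/256 · 255/256 · ··· · 230/256 ≈ 0.241.
So the probability of at least one match is 1 − 0.241 = 0.759.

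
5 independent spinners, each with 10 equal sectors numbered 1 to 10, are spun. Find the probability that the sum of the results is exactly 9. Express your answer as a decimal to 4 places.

There are 10^5 = 100000 equally likely outcomes.
The number of ordered 5-tuples from {1,…,10} summing to 9 is 70.
P(sum = 9) = 70/100000 = 7/10000 ≈ 0.0007.

0.0007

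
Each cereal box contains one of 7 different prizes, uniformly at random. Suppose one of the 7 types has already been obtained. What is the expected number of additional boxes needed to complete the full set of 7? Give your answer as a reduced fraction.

Starting from 1 distinct type, each trial gives a new one with probability (7−i)/7 when i types are held, so the wait for the next new type is 7/(7−i).
E = 7/6 + 7/5 + 7/4 + 7/3 + 7/2 + 7/1 = 343/20.

343/20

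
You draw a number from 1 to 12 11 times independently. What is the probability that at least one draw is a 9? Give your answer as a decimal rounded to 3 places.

P(no draw is a 9) = (11/12)^11 ≈ 0.384.
P(at least one) = 1 − 0.384 = 0.616.

0.616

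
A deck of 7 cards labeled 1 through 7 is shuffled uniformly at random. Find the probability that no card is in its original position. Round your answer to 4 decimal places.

0.3679

This is the derangement probability: permutations of 7 with no fixed point.
D(7) = 7! · (1 − 1/1! + 1/2! − ··· + (−1)^7/7!) = 1854.
P = 1854/5040 = 103/280 ≈ 0.3679.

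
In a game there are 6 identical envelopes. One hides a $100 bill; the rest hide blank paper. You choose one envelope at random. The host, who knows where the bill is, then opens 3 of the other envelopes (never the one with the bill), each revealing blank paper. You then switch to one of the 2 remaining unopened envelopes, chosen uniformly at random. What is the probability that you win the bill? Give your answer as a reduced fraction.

5/12

Your original envelope holds the bill with probability 1/6, so the other 5 collectively hold it with probability 5/6.
The host can always find 3 empty envelopes to open, so the reveals don't change that 5/6; it is now spread over the 2 remaining unopened envelopes.
P(win by switching) = (5/6) · (1/2) = 5/12.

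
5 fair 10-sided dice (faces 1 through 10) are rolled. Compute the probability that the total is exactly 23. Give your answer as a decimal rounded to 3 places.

There are 10^5 = 100000 equally likely outcomes.
The number of ordered 5-tuples from {1,…,10} summing to 23 is 4840.
P(sum = 23) = 4840/100000 = 121/2500 ≈ 0.048.

0.048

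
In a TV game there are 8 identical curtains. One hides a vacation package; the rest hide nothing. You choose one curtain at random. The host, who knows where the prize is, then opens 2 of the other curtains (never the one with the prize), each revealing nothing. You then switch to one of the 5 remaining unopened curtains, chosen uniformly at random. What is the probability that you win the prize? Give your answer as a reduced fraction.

Your original curtain holds the prize with probability 1/8, so the other 7 collectively hold it with probability 7/8.
The host can always find 2 empty curtains to open, so the reveals don't change that 7/8; it is now spread over the 5 remaining unopened curtains.
P(win by switching) = (7/8) · (1/5) = 7/40.

7/40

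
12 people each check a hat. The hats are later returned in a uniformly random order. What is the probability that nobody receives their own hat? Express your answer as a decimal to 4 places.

0.3679

This is the derangement probability: permutations of 12 with no fixed point.
D(12) = 12! · (1 − 1/1! + 1/2! − ··· + (−1)^12/12!) = 176214841.
P = 176214841/479001600 = 16019531/43545600 ≈ 0.3679.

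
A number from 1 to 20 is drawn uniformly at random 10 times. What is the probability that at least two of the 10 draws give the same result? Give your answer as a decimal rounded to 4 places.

P(all 10 different) = 20/20 · 19/20 · ··· · 11/20 ≈ 0.0655.
P(at least two equal) = 1 − 0.0655 = 0.9345.

0.9345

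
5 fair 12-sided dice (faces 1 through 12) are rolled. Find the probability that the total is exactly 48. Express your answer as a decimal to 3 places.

There are 12^5 = 248832 equally likely outcomes.
The number of ordered 5-tuples from {1,…,12} summing to 48 is 1815.
P(sum = 48) = 1815/248832 = 605/82944 ≈ 0.007.

0.007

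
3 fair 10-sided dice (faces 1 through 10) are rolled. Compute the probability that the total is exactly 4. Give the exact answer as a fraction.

There are 10^3 = 1000 equally likely outcomes.
The number of ordered 3-tuples from {1,…,10} summing to 4 is 3.
P(sum = 4) = 3/1000.

3/1000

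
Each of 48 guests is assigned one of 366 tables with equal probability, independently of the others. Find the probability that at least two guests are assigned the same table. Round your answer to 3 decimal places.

0.960

It's easier to compute the probability that all 48 are distinct.
P(all distinct) = 366/366 · 365/366 · ··· · 319/366 ≈ 0.040.
So the probability of at least one match is 1 − 0.040 = 0.960.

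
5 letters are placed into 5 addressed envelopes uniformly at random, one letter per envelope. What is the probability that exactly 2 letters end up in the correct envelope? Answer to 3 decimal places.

0.167

Choose which 2 of the 5 are fixed: C(5,2) = 10 ways.
The remaining 3 must have no fixed point: D(3) = 2.
P = 10·2/120 = 1/6 ≈ 0.167.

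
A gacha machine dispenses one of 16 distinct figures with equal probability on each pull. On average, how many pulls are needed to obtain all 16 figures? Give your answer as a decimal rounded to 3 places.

54.092

After i distinct types are collected, each trial gives a new one with probability (16−i)/16, so the expected wait for the next new type is 16/(16−i).
E = 16/16 + 16/15 + 16/14 + 16/13 + 16/12 + 16/11 + 16/10 + 16/9 + 16/8 + 16/7 + 16/6 + 16/5 + 16/4 + 16/3 + 16/2 + 16/1 = 2436559/45045 ≈ 54.092.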